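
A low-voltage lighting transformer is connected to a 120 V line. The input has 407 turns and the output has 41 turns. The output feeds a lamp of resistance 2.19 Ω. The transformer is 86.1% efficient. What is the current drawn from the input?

I_in ≈ 0.646 A

V_out = 120 × 41/407 = 12.088 V.
I_out = V_out/R = 12.088/2.19 = 5.5198 A.
P_out = V_out I_out = 12.088 × 5.5198 = 66.726 W.
P_in = P_out/η = 66.726/0.861 = 77.499 W.
I_in = P_in/V_in = 77.499/120 = 0.646 A.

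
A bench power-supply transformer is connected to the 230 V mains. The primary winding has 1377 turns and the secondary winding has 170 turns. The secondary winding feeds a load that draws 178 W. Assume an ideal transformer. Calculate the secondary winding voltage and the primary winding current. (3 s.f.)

V_s ≈ 28.4 V, I_p ≈ 0.774 A

V_s = V_p × N_s/N_p = 230 × 170/1377 = 28.395 V.
I_s = P/V_s = 178/28.395 = 6.2687 A.
I_p = I_s × N_s/N_p = 6.2687 × 170/1377 = 0.774 A.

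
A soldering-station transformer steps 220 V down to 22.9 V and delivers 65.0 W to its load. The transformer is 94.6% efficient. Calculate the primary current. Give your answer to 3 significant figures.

P_in = P_out/η = 65.0/0.946 = 68.710 W.
I_p = P_in/V_p = 68.710/220 = 0.312 A.

I_p ≈ 0.312 A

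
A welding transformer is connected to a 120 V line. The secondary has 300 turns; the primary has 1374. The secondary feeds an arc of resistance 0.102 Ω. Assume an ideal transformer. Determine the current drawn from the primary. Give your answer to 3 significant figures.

I_p ≈ 56.1 A

V_s = V_p × N_s/N_p = 120 × 300/1374 = 26.201 V.
I_s = V_s/R = 26.201/0.102 = 256.87 A.
For an ideal transformer I_p N_p = I_s N_s, so I_p = 256.87 × 300/1374 = 56.1 A.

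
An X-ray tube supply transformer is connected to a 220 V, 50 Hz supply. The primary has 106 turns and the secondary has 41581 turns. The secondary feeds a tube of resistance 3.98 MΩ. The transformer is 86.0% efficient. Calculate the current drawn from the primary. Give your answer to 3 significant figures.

V_s = 220 × 41581/106 = 86300 V.
I_s = V_s/R = 86300/(3.98×10^6) = 0.021683 A.
P_out = V_s I_s = 86300 × 0.021683 = 1871.3 W.
P_in = P_out/η = 1871.3/0.860 = 2175.9 W.
I_p = P_in/V_p = 2175.9/220 = 9.89 A.

I_p ≈ 9.89 A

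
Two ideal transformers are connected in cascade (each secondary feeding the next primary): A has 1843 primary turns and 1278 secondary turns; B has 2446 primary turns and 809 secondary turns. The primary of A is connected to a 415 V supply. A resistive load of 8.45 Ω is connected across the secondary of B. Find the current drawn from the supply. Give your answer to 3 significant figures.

After A: V = 415.00 × 1278/1843 = 287.78 V.
After B: V = 287.78 × 809/2446 = 95.180 V.
I_load = 95.180/8.45 = 11.264 A, so P_out = 95.180 × 11.264 = 1072.1 W.
All ideal ⇒ P_in = P_out, so I_supply = 1072.1/415 = 2.58 A.

I_supply ≈ 2.58 A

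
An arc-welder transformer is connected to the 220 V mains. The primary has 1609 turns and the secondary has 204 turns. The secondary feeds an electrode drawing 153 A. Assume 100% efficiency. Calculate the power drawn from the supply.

I_p = I_s × N_s/N_p = 153 × 204/1609 = 19.398 A.
P = V_p I_p = 220 × 19.398 = 4270 W.

P ≈ 4270 W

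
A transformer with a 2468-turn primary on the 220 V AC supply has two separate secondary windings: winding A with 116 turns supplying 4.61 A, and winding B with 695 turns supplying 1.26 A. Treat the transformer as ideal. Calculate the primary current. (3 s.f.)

V_A = 220 × 116/2468 = 10.340 V; V_B = 220 × 695/2468 = 61.953 V.
P_out = V_A I_A + V_B I_B = 10.340×4.61 + 61.953×1.26 = 47.669 + 78.061 = 125.73 W.
Ideal ⇒ P_in = P_out, so I_p = P_out/V_p = 125.73/220 = 0.571 A.

I_p ≈ 0.571 A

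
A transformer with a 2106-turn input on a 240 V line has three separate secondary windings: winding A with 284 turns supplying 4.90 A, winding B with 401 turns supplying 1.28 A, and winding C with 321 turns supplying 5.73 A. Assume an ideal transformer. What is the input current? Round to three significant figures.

V_A = 240 × 284/2106 = 32.365 V; V_B = 240 × 401/2106 = 45.698 V; V_C = 240 × 321/2106 = 36.581 V.
P_out = V_A I_A + V_B I_B + V_C I_C = 32.365×4.90 + 45.698×1.28 + 36.581×5.73 = 158.59 + 58.493 + 209.61 = 426.69 W.
Ideal ⇒ P_in = P_out, so I_in = P_out/V_in = 426.69/240 = 1.78 A.

I_in ≈ 1.78 A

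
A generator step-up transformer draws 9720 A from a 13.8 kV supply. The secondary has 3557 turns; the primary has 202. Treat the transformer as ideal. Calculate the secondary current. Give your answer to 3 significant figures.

I_s ≈ 552 A

I_s/I_p = N_p/N_s, so I_s = 9720 × 202/3557 = 552 A.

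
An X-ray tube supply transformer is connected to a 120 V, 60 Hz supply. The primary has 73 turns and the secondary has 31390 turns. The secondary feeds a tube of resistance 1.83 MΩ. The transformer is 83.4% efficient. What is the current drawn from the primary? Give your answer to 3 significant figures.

I_p ≈ 14.5 A

V_s = 120 × 31390/73 = 51600 V.
I_s = V_s/R = 51600/(1.83×10^6) = 0.028197 A.
P_out = V_s I_s = 51600 × 0.028197 = 1455.0 W.
P_in = P_out/η = 1455.0/0.834 = 1744.5 W.
I_p = P_in/V_p = 1744.5/120 = 14.5 A.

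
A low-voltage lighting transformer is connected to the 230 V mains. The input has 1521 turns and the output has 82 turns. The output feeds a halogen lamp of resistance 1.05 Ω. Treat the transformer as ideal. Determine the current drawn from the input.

I_in ≈ 0.637 A

V_out = V_in × N_out/N_in = 230 × 82/1521 = 12.400 V.
I_out = V_out/R = 12.400/1.05 = 11.809 A.
For an ideal transformer I_in N_in = I_out N_out, so I_in = 11.809 × 82/1521 = 0.637 A.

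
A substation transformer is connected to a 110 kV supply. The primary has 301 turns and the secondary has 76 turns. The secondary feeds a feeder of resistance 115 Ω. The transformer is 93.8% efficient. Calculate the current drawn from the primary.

V_s = 110000 × 76/301 = 27774 V.
I_s = V_s/R = 27774/115 = 241.51 A.
P_out = V_s I_s = 27774 × 241.51 = 6.7078×10^6 W.
P_in = P_out/η = 6.7078×10^6/0.938 = 7.1512×10^6 W.
I_p = P_in/V_p = 7.1512×10^6/110000 = 65.0 A.

I_p ≈ 65.0 A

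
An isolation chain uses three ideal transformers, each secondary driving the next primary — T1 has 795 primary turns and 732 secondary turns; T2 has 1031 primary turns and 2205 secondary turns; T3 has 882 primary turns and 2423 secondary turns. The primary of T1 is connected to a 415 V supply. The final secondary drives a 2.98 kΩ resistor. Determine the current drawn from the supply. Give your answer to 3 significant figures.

I_supply ≈ 4.08 A

Secondary of T1: V = 415.00 × 732/795 = 382.11 V.
Secondary of T2: V = 382.11 × 2205/1031 = 817.23 V.
Secondary of T3: V = 817.23 × 2423/882 = 2245.1 V.
I_load = 2245.1/2980 = 0.75337 A, so P_out = 2245.1 × 0.75337 = 1691.4 W.
All ideal ⇒ P_in = P_out, so I_supply = 1691.4/415 = 4.08 A.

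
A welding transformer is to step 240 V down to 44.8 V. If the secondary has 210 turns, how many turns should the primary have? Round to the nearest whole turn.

N_p = 1125 turns

N_p/N_s = V_p/V_s, so N_p = 210 × 240/44.8 = 1125.0 ≈ 1125 turns.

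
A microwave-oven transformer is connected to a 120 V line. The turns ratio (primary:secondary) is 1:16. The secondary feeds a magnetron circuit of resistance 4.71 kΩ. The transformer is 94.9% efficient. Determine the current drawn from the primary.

V_s = 120 × 16/1 = 1920.0 V.
I_s = V_s/R = 1920.0/4710 = 0.40764 A.
P_out = V_s I_s = 1920.0 × 0.40764 = 782.68 W.
P_in = P_out/η = 782.68/0.949 = 824.74 W.
I_p = P_in/V_p = 824.74/120 = 6.87 A.

I_p ≈ 6.87 A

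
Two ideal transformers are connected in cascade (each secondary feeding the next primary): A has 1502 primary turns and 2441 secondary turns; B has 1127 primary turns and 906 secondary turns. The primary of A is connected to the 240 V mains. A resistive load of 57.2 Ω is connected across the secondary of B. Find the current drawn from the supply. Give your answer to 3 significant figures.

After A: V = 240.00 × 2441/1502 = 390.04 V.
After B: V = 390.04 × 906/1127 = 313.55 V.
I_load = 313.55/57.2 = 5.4817 A, so P_out = 313.55 × 5.4817 = 1718.8 W.
All ideal ⇒ P_in = P_out, so I_supply = 1718.8/240 = 7.16 A.

I_supply ≈ 7.16 A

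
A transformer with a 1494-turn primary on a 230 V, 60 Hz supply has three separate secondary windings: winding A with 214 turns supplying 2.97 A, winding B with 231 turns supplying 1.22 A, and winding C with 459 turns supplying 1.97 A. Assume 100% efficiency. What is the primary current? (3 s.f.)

I_p ≈ 1.22 A

V_A = 230 × 214/1494 = 32.945 V; V_B = 230 × 231/1494 = 35.562 V; V_C = 230 × 459/1494 = 70.663 V.
P_out = V_A I_A + V_B I_B + V_C I_C = 32.945×2.97 + 35.562×1.22 + 70.663×1.97 = 97.847 + 43.386 + 139.21 = 280.44 W.
Ideal ⇒ P_in = P_out, so I_p = P_out/V_p = 280.44/230 = 1.22 A.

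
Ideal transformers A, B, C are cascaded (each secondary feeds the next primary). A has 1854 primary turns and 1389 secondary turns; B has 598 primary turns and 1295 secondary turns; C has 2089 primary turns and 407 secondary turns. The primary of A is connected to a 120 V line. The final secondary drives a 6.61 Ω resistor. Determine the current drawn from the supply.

I_supply ≈ 1.81 A

Secondary of A: V = 120.00 × 1389/1854 = 89.903 V.
Secondary of B: V = 89.903 × 1295/598 = 194.69 V.
Secondary of C: V = 194.69 × 407/2089 = 37.931 V.
I_load = 37.931/6.61 = 5.7385 A, so P_out = 37.931 × 5.7385 = 217.67 W.
All ideal ⇒ P_in = P_out, so I_supply = 217.67/120 = 1.81 A.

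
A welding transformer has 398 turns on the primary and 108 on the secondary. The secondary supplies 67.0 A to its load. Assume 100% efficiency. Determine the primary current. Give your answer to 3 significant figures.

For an ideal transformer I_p/I_s = N_s/N_p, so I_p = 67.0 × 108/398 = 18.2 A.

I_p ≈ 18.2 A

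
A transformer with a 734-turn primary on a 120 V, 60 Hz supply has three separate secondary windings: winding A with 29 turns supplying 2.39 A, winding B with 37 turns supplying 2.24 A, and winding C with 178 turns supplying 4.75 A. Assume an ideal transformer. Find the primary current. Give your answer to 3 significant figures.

I_p ≈ 1.36 A

V_A = 120 × 29/734 = 4.7411 V; V_B = 120 × 37/734 = 6.0490 V; V_C = 120 × 178/734 = 29.101 V.
P_out = V_A I_A + V_B I_B + V_C I_C = 4.7411×2.39 + 6.0490×2.24 + 29.101×4.75 = 11.331 + 13.550 + 138.23 = 163.11 W.
Ideal ⇒ P_in = P_out, so I_p = P_out/V_p = 163.11/120 = 1.36 A.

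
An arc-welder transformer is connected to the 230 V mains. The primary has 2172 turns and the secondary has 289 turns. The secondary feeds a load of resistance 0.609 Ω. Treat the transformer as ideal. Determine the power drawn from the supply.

P ≈ 1540 W

V_s = V_p × N_s/N_p = 230 × 289/2172 = 30.603 V.
I_s = V_s/R = 30.603/0.609 = 50.251 A.
I_p = I_s × N_s/N_p = 50.251 × 289/2172 = 6.6863 A.
P = V_p I_p = 230 × 6.6863 = 1540 W.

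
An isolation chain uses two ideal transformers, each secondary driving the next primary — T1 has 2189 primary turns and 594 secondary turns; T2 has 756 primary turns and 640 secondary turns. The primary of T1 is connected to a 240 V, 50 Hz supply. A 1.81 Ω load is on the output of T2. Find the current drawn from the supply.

After T1: V = 240.00 × 594/2189 = 65.126 V.
After T2: V = 65.126 × 640/756 = 55.133 V.
I_load = 55.133/1.81 = 30.460 A, so P_out = 55.133 × 30.460 = 1679.4 W.
All ideal ⇒ P_in = P_out, so I_supply = 1679.4/240 = 7.00 A.

I_supply ≈ 7.00 A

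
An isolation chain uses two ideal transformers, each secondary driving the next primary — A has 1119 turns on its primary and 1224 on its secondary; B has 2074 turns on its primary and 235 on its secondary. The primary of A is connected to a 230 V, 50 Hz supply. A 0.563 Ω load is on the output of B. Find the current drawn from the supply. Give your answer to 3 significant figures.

Secondary of A: V = 230.00 × 1224/1119 = 251.58 V.
Secondary of B: V = 251.58 × 235/2074 = 28.506 V.
I_load = 28.506/0.563 = 50.633 A, so P_out = 28.506 × 50.633 = 1443.3 W.
All ideal ⇒ P_in = P_out, so I_supply = 1443.3/230 = 6.28 A.

I_supply ≈ 6.28 A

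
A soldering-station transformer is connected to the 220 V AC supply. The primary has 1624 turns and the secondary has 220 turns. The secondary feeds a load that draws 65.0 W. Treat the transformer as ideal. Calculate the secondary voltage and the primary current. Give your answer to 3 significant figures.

V_s ≈ 29.8 V, I_p ≈ 0.295 A

V_s = V_p × N_s/N_p = 220 × 220/1624 = 29.803 V.
I_s = P/V_s = 65.0/29.803 = 2.1810 A.
I_p = I_s × N_s/N_p = 2.1810 × 220/1624 = 0.295 A.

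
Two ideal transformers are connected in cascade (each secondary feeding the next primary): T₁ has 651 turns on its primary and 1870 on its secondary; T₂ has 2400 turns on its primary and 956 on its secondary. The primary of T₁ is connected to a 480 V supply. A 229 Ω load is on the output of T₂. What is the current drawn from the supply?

After T₁: V = 480.00 × 1870/651 = 1378.8 V.
After T₂: V = 1378.8 × 956/2400 = 549.22 V.
I_load = 549.22/229 = 2.3984 A, so P_out = 549.22 × 2.3984 = 1317.2 W.
All ideal ⇒ P_in = P_out, so I_supply = 1317.2/480 = 2.74 A.

I_supply ≈ 2.74 A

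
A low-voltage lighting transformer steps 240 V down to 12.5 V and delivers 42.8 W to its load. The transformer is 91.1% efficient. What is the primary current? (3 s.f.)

I_p ≈ 0.196 A

P_in = P_out/η = 42.8/0.911 = 46.981 W.
I_p = P_in/V_p = 46.981/240 = 0.196 A.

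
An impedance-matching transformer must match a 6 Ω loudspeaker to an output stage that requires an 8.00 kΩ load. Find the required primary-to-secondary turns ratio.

N_p/N_s ≈ 36.5

Z_p/Z_s = (N_p/N_s)², so N_p/N_s = √(8000/6) = √1330 = 36.5.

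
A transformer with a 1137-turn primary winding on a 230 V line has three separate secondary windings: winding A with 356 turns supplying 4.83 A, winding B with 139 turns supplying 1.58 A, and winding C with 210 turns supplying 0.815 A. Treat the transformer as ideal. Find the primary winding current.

I_p ≈ 1.86 A

V_A = 230 × 356/1137 = 72.014 V; V_B = 230 × 139/1137 = 28.118 V; V_C = 230 × 210/1137 = 42.480 V.
P_out = V_A I_A + V_B I_B + V_C I_C = 72.014×4.83 + 28.118×1.58 + 42.480×0.815 = 347.83 + 44.426 + 34.621 = 426.88 W.
Ideal ⇒ P_in = P_out, so I_p = P_out/V_p = 426.88/230 = 1.86 A.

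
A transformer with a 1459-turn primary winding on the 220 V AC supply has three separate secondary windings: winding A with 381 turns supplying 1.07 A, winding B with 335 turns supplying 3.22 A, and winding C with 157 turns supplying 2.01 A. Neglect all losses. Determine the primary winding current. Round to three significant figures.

V_A = 220 × 381/1459 = 57.450 V; V_B = 220 × 335/1459 = 50.514 V; V_C = 220 × 157/1459 = 23.674 V.
P_out = V_A I_A + V_B I_B + V_C I_C = 57.450×1.07 + 50.514×3.22 + 23.674×2.01 = 61.472 + 162.66 + 47.584 = 271.71 W.
Ideal ⇒ P_in = P_out, so I_p = P_out/V_p = 271.71/220 = 1.24 A.

I_p ≈ 1.24 A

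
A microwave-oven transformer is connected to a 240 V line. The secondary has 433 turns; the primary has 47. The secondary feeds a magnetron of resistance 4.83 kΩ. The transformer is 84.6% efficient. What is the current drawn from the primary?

I_p ≈ 4.99 A

V_s = 240 × 433/47 = 2211.1 V.
I_s = V_s/R = 2211.1/4830 = 0.45778 A.
P_out = V_s I_s = 2211.1 × 0.45778 = 1012.2 W.
P_in = P_out/η = 1012.2/0.846 = 1196.4 W.
I_p = P_in/V_p = 1196.4/240 = 4.99 A.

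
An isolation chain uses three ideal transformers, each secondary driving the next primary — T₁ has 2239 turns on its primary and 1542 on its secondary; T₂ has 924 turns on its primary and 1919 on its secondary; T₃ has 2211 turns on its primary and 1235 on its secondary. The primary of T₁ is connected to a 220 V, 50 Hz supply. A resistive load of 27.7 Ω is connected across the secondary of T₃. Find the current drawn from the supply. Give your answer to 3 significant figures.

Secondary of T₁: V = 220.00 × 1542/2239 = 151.51 V.
Secondary of T₂: V = 151.51 × 1919/924 = 314.67 V.
Secondary of T₃: V = 314.67 × 1235/2211 = 175.77 V.
I_load = 175.77/27.7 = 6.3453 A, so P_out = 175.77 × 6.3453 = 1115.3 W.
All ideal ⇒ P_in = P_out, so I_supply = 1115.3/220 = 5.07 A.

I_supply ≈ 5.07 A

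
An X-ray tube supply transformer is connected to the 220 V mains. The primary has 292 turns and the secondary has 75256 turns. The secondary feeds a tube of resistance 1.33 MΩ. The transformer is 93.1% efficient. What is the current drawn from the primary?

I_p ≈ 11.8 A

V_s = 220 × 75256/292 = 56700 V.
I_s = V_s/R = 56700/(1.33×10^6) = 0.042631 A.
P_out = V_s I_s = 56700 × 0.042631 = 2417.2 W.
P_in = P_out/η = 2417.2/0.931 = 2596.3 W.
I_p = P_in/V_p = 2596.3/220 = 11.8 A.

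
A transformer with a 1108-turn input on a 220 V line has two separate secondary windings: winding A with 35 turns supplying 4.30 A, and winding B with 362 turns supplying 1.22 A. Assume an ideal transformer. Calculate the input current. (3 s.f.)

I_in ≈ 0.534 A

V_A = 220 × 35/1108 = 6.9495 V; V_B = 220 × 362/1108 = 71.877 V.
P_out = V_A I_A + V_B I_B = 6.9495×4.30 + 71.877×1.22 = 29.883 + 87.690 = 117.57 W.
Ideal ⇒ P_in = P_out, so I_in = P_out/V_in = 117.57/220 = 0.534 A.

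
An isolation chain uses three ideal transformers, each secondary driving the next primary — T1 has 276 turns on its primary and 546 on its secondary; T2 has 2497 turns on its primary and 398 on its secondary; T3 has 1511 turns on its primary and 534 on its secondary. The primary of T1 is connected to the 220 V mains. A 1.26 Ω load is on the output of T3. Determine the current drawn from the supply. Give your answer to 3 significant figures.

I_supply ≈ 2.17 A

After T1: V = 220.00 × 546/276 = 435.22 V.
After T2: V = 435.22 × 398/2497 = 69.370 V.
After T3: V = 69.370 × 534/1511 = 24.516 V.
I_load = 24.516/1.26 = 19.457 A, so P_out = 24.516 × 19.457 = 477.01 W.
All ideal ⇒ P_in = P_out, so I_supply = 477.01/220 = 2.17 A.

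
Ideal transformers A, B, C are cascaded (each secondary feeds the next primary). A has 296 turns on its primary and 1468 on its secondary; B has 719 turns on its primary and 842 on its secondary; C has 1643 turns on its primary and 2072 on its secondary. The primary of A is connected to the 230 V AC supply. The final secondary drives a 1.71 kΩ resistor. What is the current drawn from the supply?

I_supply ≈ 7.22 A

Secondary of A: V = 230.00 × 1468/296 = 1140.7 V.
Secondary of B: V = 1140.7 × 842/719 = 1335.8 V.
Secondary of C: V = 1335.8 × 2072/1643 = 1684.6 V.
I_load = 1684.6/1710 = 0.98515 A, so P_out = 1684.6 × 0.98515 = 1659.6 W.
All ideal ⇒ P_in = P_out, so I_supply = 1659.6/230 = 7.22 A.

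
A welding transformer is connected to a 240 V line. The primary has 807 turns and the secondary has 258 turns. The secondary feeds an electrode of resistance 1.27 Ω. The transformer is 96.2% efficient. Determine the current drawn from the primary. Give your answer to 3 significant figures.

V_s = 240 × 258/807 = 76.729 V.
I_s = V_s/R = 76.729/1.27 = 60.416 A.
P_out = V_s I_s = 76.729 × 60.416 = 4635.7 W.
P_in = P_out/η = 4635.7/0.962 = 4818.8 W.
I_p = P_in/V_p = 4818.8/240 = 20.1 A.

I_p ≈ 20.1 A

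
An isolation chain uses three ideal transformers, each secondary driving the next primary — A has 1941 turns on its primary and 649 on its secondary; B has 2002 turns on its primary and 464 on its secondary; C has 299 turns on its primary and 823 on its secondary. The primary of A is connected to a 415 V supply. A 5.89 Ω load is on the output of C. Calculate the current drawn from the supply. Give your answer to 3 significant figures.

I_supply ≈ 3.21 A

Secondary of A: V = 415.00 × 649/1941 = 138.76 V.
Secondary of B: V = 138.76 × 464/2002 = 32.160 V.
Secondary of C: V = 32.160 × 823/299 = 88.522 V.
I_load = 88.522/5.89 = 15.029 A, so P_out = 88.522 × 15.029 = 1330.4 W.
All ideal ⇒ P_in = P_out, so I_supply = 1330.4/415 = 3.21 A.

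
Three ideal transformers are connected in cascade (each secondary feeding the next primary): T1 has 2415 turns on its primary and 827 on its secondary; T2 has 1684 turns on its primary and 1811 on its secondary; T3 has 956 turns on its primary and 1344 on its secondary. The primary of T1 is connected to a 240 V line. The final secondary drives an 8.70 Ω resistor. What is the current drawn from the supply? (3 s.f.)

I_supply ≈ 7.39 A

After T1: V = 240.00 × 827/2415 = 82.186 V.
After T2: V = 82.186 × 1811/1684 = 88.384 V.
After T3: V = 88.384 × 1344/956 = 124.26 V.
I_load = 124.26/8.70 = 14.282 A, so P_out = 124.26 × 14.282 = 1774.7 W.
All ideal ⇒ P_in = P_out, so I_supply = 1774.7/240 = 7.39 A.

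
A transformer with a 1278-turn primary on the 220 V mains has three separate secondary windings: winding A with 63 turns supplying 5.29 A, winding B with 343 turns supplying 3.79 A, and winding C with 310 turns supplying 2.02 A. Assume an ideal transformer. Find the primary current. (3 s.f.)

V_A = 220 × 63/1278 = 10.845 V; V_B = 220 × 343/1278 = 59.045 V; V_C = 220 × 310/1278 = 53.365 V.
P_out = V_A I_A + V_B I_B + V_C I_C = 10.845×5.29 + 59.045×3.79 + 53.365×2.02 = 57.370 + 223.78 + 107.80 = 388.95 W.
Ideal ⇒ P_in = P_out, so I_p = P_out/V_p = 388.95/220 = 1.77 A.

I_p ≈ 1.77 A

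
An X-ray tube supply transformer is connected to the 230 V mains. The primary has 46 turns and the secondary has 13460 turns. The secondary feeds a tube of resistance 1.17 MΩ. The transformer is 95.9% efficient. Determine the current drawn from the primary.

V_s = 230 × 13460/46 = 67300 V.
I_s = V_s/R = 67300/(1.17×10^6) = 0.057521 A.
P_out = V_s I_s = 67300 × 0.057521 = 3871.2 W.
P_in = P_out/η = 3871.2/0.959 = 4036.7 W.
I_p = P_in/V_p = 4036.7/230 = 17.6 A.

I_p ≈ 17.6 A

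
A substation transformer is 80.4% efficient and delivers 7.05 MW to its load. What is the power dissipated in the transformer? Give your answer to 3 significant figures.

P_loss ≈ 1.72×10^6 W

P_in = P_out/η = 7.05×10^6/0.804 = 8.76866×10^6 W.
P_loss = P_in − P_out = 8.76866×10^6 − 7.05×10^6 = 1.72×10^6 W.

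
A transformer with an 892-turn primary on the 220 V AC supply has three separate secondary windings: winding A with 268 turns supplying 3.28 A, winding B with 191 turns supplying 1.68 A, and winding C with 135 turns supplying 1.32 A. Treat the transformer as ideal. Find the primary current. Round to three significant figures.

I_p ≈ 1.54 A

V_A = 220 × 268/892 = 66.099 V; V_B = 220 × 191/892 = 47.108 V; V_C = 220 × 135/892 = 33.296 V.
P_out = V_A I_A + V_B I_B + V_C I_C = 66.099×3.28 + 47.108×1.68 + 33.296×1.32 = 216.80 + 79.141 + 43.951 = 339.90 W.
Ideal ⇒ P_in = P_out, so I_p = P_out/V_p = 339.90/220 = 1.54 A.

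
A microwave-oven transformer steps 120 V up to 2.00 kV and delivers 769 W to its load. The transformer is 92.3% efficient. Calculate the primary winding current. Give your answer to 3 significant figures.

P_in = P_out/η = 769/0.923 = 833.15 W.
I_p = P_in/V_p = 833.15/120 = 6.94 A.

I_p ≈ 6.94 A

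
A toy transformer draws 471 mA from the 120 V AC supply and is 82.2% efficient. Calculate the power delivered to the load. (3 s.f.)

P_in = V_p I_p = 120 × 0.471 = 56.520 W.
P_out = η P_in = 0.822 × 56.520 = 46.5 W.

P_out ≈ 46.5 W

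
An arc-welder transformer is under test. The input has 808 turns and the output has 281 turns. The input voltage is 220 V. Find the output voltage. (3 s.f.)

V_out ≈ 76.5 V

V_out/V_in = N_out/N_in, so V_out = 220 × 281/808 = 76.5 V.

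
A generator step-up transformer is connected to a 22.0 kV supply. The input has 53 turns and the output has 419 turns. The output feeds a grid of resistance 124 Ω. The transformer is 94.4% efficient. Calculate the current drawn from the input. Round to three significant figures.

V_out = 22000 × 419/53 = 173920 V.
I_out = V_out/R = 173920/124 = 1402.6 A.
P_out = V_out I_out = 173920 × 1402.6 = 2.4395×10^8 W.
P_in = P_out/η = 2.4395×10^8/0.944 = 2.5842×10^8 W.
I_in = P_in/V_in = 2.5842×10^8/22000 = 11700 A.

I_in ≈ 11700 A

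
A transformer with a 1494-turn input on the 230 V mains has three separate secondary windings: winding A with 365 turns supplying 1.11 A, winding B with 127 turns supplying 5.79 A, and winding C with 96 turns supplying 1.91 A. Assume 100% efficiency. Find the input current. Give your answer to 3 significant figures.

V_A = 230 × 365/1494 = 56.191 V; V_B = 230 × 127/1494 = 19.552 V; V_C = 230 × 96/1494 = 14.779 V.
P_out = V_A I_A + V_B I_B + V_C I_C = 56.191×1.11 + 19.552×5.79 + 14.779×1.91 = 62.372 + 113.20 + 28.228 = 203.80 W.
Ideal ⇒ P_in = P_out, so I_in = P_out/V_in = 203.80/230 = 0.886 A.

I_in ≈ 0.886 A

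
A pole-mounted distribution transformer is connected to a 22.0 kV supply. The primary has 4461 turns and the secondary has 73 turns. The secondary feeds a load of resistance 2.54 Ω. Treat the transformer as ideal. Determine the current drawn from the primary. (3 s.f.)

I_p ≈ 2.32 A

V_s = V_p × N_s/N_p = 22000 × 73/4461 = 360.01 V.
I_s = V_s/R = 360.01/2.54 = 141.74 A.
For an ideal transformer I_p N_p = I_s N_s, so I_p = 141.74 × 73/4461 = 2.32 A.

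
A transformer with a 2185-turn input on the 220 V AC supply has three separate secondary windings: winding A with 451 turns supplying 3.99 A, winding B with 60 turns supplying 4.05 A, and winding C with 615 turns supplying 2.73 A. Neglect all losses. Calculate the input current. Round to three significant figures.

V_A = 220 × 451/2185 = 45.410 V; V_B = 220 × 60/2185 = 6.0412 V; V_C = 220 × 615/2185 = 61.922 V.
P_out = V_A I_A + V_B I_B + V_C I_C = 45.410×3.99 + 6.0412×4.05 + 61.922×2.73 = 181.18 + 24.467 + 169.05 = 374.70 W.
Ideal ⇒ P_in = P_out, so I_in = P_out/V_in = 374.70/220 = 1.70 A.

I_in ≈ 1.70 A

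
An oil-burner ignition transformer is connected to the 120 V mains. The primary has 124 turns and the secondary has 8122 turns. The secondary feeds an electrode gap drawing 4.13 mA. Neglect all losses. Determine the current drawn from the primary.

I_p ≈ 0.271 A

For an ideal transformer I_p N_p = I_s N_s, so I_p = 0.00413 × 8122/124 = 0.271 A.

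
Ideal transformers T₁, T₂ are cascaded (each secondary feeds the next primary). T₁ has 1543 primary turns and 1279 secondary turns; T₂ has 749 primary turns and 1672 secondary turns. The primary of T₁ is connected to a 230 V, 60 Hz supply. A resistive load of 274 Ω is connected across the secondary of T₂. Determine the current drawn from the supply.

After T₁: V = 230.00 × 1279/1543 = 190.65 V.
After T₂: V = 190.65 × 1672/749 = 425.59 V.
I_load = 425.59/274 = 1.5532 A, so P_out = 425.59 × 1.5532 = 661.03 W.
All ideal ⇒ P_in = P_out, so I_supply = 661.03/230 = 2.87 A.

I_supply ≈ 2.87 A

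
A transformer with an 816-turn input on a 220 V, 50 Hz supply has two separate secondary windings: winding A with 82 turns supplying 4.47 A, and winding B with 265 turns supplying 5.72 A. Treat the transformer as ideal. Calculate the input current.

I_in ≈ 2.31 A

V_A = 220 × 82/816 = 22.108 V; V_B = 220 × 265/816 = 71.446 V.
P_out = V_A I_A + V_B I_B = 22.108×4.47 + 71.446×5.72 = 98.822 + 408.67 = 507.49 W.
Ideal ⇒ P_in = P_out, so I_in = P_out/V_in = 507.49/220 = 2.31 A.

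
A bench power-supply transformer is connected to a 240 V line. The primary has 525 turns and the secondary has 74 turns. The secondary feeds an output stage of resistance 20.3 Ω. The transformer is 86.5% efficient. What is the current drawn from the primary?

V_s = 240 × 74/525 = 33.829 V.
I_s = V_s/R = 33.829/20.3 = 1.6664 A.
P_out = V_s I_s = 33.829 × 1.6664 = 56.373 W.
P_in = P_out/η = 56.373/0.865 = 65.171 W.
I_p = P_in/V_p = 65.171/240 = 0.272 A.

I_p ≈ 0.272 A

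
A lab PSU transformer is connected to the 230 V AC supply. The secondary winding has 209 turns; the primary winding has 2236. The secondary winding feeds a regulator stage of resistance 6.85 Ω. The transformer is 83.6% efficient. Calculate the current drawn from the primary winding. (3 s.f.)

V_s = 230 × 209/2236 = 21.498 V.
I_s = V_s/R = 21.498/6.85 = 3.1384 A.
P_out = V_s I_s = 21.498 × 3.1384 = 67.471 W.
P_in = P_out/η = 67.471/0.836 = 80.706 W.
I_p = P_in/V_p = 80.706/230 = 0.351 A.

I_p ≈ 0.351 A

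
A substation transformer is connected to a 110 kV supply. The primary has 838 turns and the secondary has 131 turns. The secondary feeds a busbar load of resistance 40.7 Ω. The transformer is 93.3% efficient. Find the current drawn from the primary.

I_p ≈ 70.8 A

V_s = 110000 × 131/838 = 17196 V.
I_s = V_s/R = 17196/40.7 = 422.50 A.
P_out = V_s I_s = 17196 × 422.50 = 7.2652×10^6 W.
P_in = P_out/η = 7.2652×10^6/0.933 = 7.7869×10^6 W.
I_p = P_in/V_p = 7.7869×10^6/110000 = 70.8 A.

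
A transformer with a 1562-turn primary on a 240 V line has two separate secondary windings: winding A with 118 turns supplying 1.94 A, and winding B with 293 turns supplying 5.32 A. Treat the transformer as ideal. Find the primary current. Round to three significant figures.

I_p ≈ 1.14 A

V_A = 240 × 118/1562 = 18.131 V; V_B = 240 × 293/1562 = 45.019 V.
P_out = V_A I_A + V_B I_B = 18.131×1.94 + 45.019×5.32 = 35.173 + 239.50 = 274.68 W.
Ideal ⇒ P_in = P_out, so I_p = P_out/V_p = 274.68/240 = 1.14 A.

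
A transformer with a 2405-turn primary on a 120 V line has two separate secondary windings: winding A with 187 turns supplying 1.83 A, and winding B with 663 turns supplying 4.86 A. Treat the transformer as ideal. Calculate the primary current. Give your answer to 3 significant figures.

V_A = 120 × 187/2405 = 9.3306 V; V_B = 120 × 663/2405 = 33.081 V.
P_out = V_A I_A + V_B I_B = 9.3306×1.83 + 33.081×4.86 = 17.075 + 160.77 = 177.85 W.
Ideal ⇒ P_in = P_out, so I_p = P_out/V_p = 177.85/120 = 1.48 A.

I_p ≈ 1.48 A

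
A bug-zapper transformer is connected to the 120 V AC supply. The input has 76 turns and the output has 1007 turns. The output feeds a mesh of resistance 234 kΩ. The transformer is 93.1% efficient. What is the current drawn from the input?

V_out = 120 × 1007/76 = 1590.0 V.
I_out = V_out/R = 1590.0/234000 = 0.0067949 A.
P_out = V_out I_out = 1590.0 × 0.0067949 = 10.804 W.
P_in = P_out/η = 10.804/0.931 = 11.605 W.
I_in = P_in/V_in = 11.605/120 = 0.0967 A.

I_in ≈ 0.0967 A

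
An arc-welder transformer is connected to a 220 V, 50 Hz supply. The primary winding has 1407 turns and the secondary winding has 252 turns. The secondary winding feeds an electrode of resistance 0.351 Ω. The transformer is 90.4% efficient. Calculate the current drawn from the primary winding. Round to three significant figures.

V_s = 220 × 252/1407 = 39.403 V.
I_s = V_s/R = 39.403/0.351 = 112.26 A.
P_out = V_s I_s = 39.403 × 112.26 = 4423.3 W.
P_in = P_out/η = 4423.3/0.904 = 4893.1 W.
I_p = P_in/V_p = 4893.1/220 = 22.2 A.

I_p ≈ 22.2 A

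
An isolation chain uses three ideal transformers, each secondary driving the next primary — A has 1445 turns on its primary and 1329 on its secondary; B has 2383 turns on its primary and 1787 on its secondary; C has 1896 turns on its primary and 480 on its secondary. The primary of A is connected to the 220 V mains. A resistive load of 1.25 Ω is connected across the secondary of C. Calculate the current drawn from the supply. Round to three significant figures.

After A: V = 220.00 × 1329/1445 = 202.34 V.
After B: V = 202.34 × 1787/2383 = 151.73 V.
After C: V = 151.73 × 480/1896 = 38.413 V.
I_load = 38.413/1.25 = 30.731 A, so P_out = 38.413 × 30.731 = 1180.5 W.
All ideal ⇒ P_in = P_out, so I_supply = 1180.5/220 = 5.37 A.

I_supply ≈ 5.37 A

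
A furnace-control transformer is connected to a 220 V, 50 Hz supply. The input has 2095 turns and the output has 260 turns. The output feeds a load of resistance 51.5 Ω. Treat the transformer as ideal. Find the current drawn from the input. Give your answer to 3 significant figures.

V_out = V_in × N_out/N_in = 220 × 260/2095 = 27.303 V.
I_out = V_out/R = 27.303/51.5 = 0.53016 A.
For an ideal transformer I_in N_in = I_out N_out, so I_in = 0.53016 × 260/2095 = 0.0658 A.

I_in ≈ 0.0658 A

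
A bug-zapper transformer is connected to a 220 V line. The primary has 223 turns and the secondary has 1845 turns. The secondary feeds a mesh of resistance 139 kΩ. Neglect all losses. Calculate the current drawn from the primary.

V_s = V_p × N_s/N_p = 220 × 1845/223 = 1820.2 V.
I_s = V_s/R = 1820.2/139000 = 0.013095 A.
For an ideal transformer I_p N_p = I_s N_s, so I_p = 0.013095 × 1845/223 = 0.108 A.

I_p ≈ 0.108 A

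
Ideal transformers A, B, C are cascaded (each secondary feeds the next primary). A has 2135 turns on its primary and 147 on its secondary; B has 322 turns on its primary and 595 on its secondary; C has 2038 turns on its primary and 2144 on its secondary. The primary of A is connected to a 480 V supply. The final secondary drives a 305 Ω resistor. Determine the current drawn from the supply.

I_supply ≈ 0.0282 A

Secondary of A: V = 480.00 × 147/2135 = 33.049 V.
Secondary of B: V = 33.049 × 595/322 = 61.069 V.
Secondary of C: V = 61.069 × 2144/2038 = 64.245 V.
I_load = 64.245/305 = 0.21064 A, so P_out = 64.245 × 0.21064 = 13.533 W.
All ideal ⇒ P_in = P_out, so I_supply = 13.533/480 = 0.0282 A.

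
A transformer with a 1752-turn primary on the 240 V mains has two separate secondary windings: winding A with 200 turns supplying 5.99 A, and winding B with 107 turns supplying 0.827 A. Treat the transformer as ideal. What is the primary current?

V_A = 240 × 200/1752 = 27.397 V; V_B = 240 × 107/1752 = 14.658 V.
P_out = V_A I_A + V_B I_B = 27.397×5.99 + 14.658×0.827 = 164.11 + 12.122 = 176.23 W.
Ideal ⇒ P_in = P_out, so I_p = P_out/V_p = 176.23/240 = 0.734 A.

I_p ≈ 0.734 A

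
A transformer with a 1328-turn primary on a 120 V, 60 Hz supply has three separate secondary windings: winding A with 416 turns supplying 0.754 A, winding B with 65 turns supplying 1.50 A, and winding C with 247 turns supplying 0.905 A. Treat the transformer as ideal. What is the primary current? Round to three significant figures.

I_p ≈ 0.478 A

V_A = 120 × 416/1328 = 37.590 V; V_B = 120 × 65/1328 = 5.8735 V; V_C = 120 × 247/1328 = 22.319 V.
P_out = V_A I_A + V_B I_B + V_C I_C = 37.590×0.754 + 5.8735×1.50 + 22.319×0.905 = 28.343 + 8.8102 + 20.199 = 57.352 W.
Ideal ⇒ P_in = P_out, so I_p = P_out/V_p = 57.352/120 = 0.478 A.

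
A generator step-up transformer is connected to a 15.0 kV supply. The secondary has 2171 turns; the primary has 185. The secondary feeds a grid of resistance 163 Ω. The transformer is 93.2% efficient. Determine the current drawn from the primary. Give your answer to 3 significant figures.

I_p ≈ 13600 A

V_s = 15000 × 2171/185 = 176030 V.
I_s = V_s/R = 176030/163 = 1079.9 A.
P_out = V_s I_s = 176030 × 1079.9 = 1.9010×10^8 W.
P_in = P_out/η = 1.9010×10^8/0.932 = 2.0396×10^8 W.
I_p = P_in/V_p = 2.0396×10^8/15000 = 13600 A.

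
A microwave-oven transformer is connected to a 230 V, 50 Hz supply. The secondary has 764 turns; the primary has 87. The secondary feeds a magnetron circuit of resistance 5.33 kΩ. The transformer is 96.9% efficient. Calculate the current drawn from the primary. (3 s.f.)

I_p ≈ 3.43 A

V_s = 230 × 764/87 = 2019.8 V.
I_s = V_s/R = 2019.8/5330 = 0.37894 A.
P_out = V_s I_s = 2019.8 × 0.37894 = 765.38 W.
P_in = P_out/η = 765.38/0.969 = 789.87 W.
I_p = P_in/V_p = 789.87/230 = 3.43 A.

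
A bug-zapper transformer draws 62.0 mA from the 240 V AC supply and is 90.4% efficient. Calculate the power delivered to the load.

P_in = V_p I_p = 240 × 0.0620 = 14.880 W.
P_out = η P_in = 0.904 × 14.880 = 13.5 W.

P_out ≈ 13.5 W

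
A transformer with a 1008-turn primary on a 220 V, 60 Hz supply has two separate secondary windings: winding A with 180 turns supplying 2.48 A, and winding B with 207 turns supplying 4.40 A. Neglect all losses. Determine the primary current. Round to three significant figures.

V_A = 220 × 180/1008 = 39.286 V; V_B = 220 × 207/1008 = 45.179 V.
P_out = V_A I_A + V_B I_B = 39.286×2.48 + 45.179×4.40 = 97.429 + 198.79 = 296.21 W.
Ideal ⇒ P_in = P_out, so I_p = P_out/V_p = 296.21/220 = 1.35 A.

I_p ≈ 1.35 A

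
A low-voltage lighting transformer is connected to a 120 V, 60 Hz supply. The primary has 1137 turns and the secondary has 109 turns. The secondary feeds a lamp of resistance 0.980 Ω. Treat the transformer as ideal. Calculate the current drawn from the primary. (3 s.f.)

I_p ≈ 1.13 A

V_s = V_p × N_s/N_p = 120 × 109/1137 = 11.504 V.
I_s = V_s/R = 11.504/0.980 = 11.739 A.
For an ideal transformer I_p N_p = I_s N_s, so I_p = 11.739 × 109/1137 = 1.13 A.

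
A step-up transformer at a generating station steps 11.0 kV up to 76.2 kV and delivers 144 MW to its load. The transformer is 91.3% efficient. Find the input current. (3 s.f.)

P_in = P_out/η = 1.44×10^8/0.913 = 1.5772×10^8 W.
I_in = P_in/V_in = 1.5772×10^8/11000 = 14300 A.

I_in ≈ 14300 A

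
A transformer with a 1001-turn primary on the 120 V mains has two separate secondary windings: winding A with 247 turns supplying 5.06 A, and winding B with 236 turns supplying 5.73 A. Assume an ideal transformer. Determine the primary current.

V_A = 120 × 247/1001 = 29.610 V; V_B = 120 × 236/1001 = 28.292 V.
P_out = V_A I_A + V_B I_B = 29.610×5.06 + 28.292×5.73 = 149.83 + 162.11 = 311.94 W.
Ideal ⇒ P_in = P_out, so I_p = P_out/V_p = 311.94/120 = 2.60 A.

I_p ≈ 2.60 A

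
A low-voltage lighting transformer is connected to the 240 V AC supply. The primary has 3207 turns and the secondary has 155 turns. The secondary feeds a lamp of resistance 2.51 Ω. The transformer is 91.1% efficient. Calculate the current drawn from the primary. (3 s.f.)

I_p ≈ 0.245 A

V_s = 240 × 155/3207 = 11.600 V.
I_s = V_s/R = 11.600/2.51 = 4.6214 A.
P_out = V_s I_s = 11.600 × 4.6214 = 53.606 W.
P_in = P_out/η = 53.606/0.911 = 58.843 W.
I_p = P_in/V_p = 58.843/240 = 0.245 A.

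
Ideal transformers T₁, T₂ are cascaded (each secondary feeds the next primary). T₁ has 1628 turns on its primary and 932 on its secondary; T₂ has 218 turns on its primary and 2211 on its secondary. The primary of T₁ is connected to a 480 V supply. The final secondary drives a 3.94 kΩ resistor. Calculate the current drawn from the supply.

I_supply ≈ 4.11 A

Secondary of T₁: V = 480.00 × 932/1628 = 274.79 V.
Secondary of T₂: V = 274.79 × 2211/218 = 2787.0 V.
I_load = 2787.0/3940 = 0.70736 A, so P_out = 2787.0 × 0.70736 = 1971.4 W.
All ideal ⇒ P_in = P_out, so I_supply = 1971.4/480 = 4.11 A.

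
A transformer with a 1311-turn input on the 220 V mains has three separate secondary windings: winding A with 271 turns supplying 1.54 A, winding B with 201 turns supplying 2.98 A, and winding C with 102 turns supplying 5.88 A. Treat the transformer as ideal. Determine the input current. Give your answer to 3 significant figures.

I_in ≈ 1.23 A

V_A = 220 × 271/1311 = 45.477 V; V_B = 220 × 201/1311 = 33.730 V; V_C = 220 × 102/1311 = 17.117 V.
P_out = V_A I_A + V_B I_B + V_C I_C = 45.477×1.54 + 33.730×2.98 + 17.117×5.88 = 70.034 + 100.52 + 100.65 = 271.20 W.
Ideal ⇒ P_in = P_out, so I_in = P_out/V_in = 271.20/220 = 1.23 A.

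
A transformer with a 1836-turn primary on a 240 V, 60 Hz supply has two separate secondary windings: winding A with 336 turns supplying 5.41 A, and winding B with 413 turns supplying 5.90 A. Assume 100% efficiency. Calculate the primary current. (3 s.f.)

I_p ≈ 2.32 A

V_A = 240 × 336/1836 = 43.922 V; V_B = 240 × 413/1836 = 53.987 V.
P_out = V_A I_A + V_B I_B = 43.922×5.41 + 53.987×5.90 = 237.62 + 318.52 = 556.14 W.
Ideal ⇒ P_in = P_out, so I_p = P_out/V_p = 556.14/240 = 2.32 A.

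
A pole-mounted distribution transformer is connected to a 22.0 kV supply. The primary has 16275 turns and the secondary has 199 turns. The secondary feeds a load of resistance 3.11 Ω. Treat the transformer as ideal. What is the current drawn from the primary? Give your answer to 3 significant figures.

I_p ≈ 1.06 A

V_s = V_p × N_s/N_p = 22000 × 199/16275 = 269.00 V.
I_s = V_s/R = 269.00/3.11 = 86.496 A.
For an ideal transformer I_p N_p = I_s N_s, so I_p = 86.496 × 199/16275 = 1.06 A.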